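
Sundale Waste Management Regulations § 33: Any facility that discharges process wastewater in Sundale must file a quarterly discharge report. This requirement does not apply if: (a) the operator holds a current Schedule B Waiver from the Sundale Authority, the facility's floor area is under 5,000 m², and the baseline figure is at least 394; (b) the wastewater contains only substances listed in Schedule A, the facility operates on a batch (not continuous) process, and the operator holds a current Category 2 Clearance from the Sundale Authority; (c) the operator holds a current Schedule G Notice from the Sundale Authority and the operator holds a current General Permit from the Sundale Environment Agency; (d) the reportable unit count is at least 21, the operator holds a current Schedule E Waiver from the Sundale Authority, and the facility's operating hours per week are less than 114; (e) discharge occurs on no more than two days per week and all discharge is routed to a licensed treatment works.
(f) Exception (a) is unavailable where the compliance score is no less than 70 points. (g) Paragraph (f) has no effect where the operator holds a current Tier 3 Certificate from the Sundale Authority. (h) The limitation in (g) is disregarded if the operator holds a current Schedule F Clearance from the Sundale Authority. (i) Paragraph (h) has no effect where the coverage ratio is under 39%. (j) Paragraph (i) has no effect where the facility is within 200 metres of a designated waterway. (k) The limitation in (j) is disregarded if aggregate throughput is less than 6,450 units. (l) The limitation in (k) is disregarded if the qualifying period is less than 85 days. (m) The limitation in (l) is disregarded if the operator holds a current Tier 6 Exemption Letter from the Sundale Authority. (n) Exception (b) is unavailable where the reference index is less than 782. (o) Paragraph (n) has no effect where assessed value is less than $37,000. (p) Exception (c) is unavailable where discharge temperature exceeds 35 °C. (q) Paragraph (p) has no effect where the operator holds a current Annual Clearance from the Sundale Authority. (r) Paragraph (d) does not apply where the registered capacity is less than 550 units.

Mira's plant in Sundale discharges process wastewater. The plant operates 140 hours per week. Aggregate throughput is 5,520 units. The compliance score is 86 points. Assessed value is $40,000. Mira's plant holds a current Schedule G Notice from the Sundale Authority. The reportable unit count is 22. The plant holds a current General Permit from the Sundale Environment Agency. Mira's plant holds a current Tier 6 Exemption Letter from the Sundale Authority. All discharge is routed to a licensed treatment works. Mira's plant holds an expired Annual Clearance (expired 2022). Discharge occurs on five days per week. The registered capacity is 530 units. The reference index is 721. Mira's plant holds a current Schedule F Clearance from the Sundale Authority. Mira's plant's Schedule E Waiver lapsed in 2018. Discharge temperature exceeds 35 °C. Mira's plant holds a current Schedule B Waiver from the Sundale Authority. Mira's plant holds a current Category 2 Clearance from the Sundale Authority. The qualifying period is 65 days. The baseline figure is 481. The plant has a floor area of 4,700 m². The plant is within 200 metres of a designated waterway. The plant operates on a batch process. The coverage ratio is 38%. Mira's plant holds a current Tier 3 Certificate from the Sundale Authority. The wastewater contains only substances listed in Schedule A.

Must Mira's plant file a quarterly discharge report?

No — exception (a) applies; Mira's plant is not required to file a quarterly discharge report.

Exception (a): a current Schedule B Waiver is held; the facility's floor area is 4,700 m², under the 5,000 m² limit; the baseline figure is 481, meeting the 394 threshold — every condition holds. Under paragraphs (f)–(m): (f) would limit (a) — the compliance score is 86 points, meeting the 70 points threshold — but (g) sets (f) aside: (g) operates against (f): a current Tier 3 Certificate is held. (h) applies (a current Schedule F Clearance is held), but is displaced by (i): (i) operates — the coverage ratio is 38%, under the 39% limit. (j) operates (the plant is within 200 m of a designated waterway), but is displaced by (k): (k) operates against (j): aggregate throughput is 5,520 units, less than the 6,450 units limit. (l) is triggered (the qualifying period is 65 days, less than the 85 days limit), but is itself disapplied by (m): (m) applies — a current Tier 6 Exemption Letter is held. Exception (a) stands.
Exception (b): the wastewater is Schedule-A-only; the facility operates on a batch process; a current Category 2 Clearance is held — every condition holds. However, paragraphs (n)–(o) must be considered: (n) operates against (b): the reference index is 721, less than the 782 limit. (o) is not triggered (assessed value is $40,000, not less than $37,000), so (n) stands. (b) is therefore removed.
All of (c)'s requirements are met (a current Schedule G Notice is held; a current General Permit is held). Turning to paragraphs (p)–(q): (p) is engaged — discharge temperature exceeds 35 °C. (q), which would lift (p), does not operate here — no current Annual Clearance is held. So (c) is unavailable.
Exception (d) fails — the Schedule E Waiver is not current.
Exception (e) requires that discharge occurs on no more than two days per week; but discharge occurs on five days per week, so (e) is unavailable.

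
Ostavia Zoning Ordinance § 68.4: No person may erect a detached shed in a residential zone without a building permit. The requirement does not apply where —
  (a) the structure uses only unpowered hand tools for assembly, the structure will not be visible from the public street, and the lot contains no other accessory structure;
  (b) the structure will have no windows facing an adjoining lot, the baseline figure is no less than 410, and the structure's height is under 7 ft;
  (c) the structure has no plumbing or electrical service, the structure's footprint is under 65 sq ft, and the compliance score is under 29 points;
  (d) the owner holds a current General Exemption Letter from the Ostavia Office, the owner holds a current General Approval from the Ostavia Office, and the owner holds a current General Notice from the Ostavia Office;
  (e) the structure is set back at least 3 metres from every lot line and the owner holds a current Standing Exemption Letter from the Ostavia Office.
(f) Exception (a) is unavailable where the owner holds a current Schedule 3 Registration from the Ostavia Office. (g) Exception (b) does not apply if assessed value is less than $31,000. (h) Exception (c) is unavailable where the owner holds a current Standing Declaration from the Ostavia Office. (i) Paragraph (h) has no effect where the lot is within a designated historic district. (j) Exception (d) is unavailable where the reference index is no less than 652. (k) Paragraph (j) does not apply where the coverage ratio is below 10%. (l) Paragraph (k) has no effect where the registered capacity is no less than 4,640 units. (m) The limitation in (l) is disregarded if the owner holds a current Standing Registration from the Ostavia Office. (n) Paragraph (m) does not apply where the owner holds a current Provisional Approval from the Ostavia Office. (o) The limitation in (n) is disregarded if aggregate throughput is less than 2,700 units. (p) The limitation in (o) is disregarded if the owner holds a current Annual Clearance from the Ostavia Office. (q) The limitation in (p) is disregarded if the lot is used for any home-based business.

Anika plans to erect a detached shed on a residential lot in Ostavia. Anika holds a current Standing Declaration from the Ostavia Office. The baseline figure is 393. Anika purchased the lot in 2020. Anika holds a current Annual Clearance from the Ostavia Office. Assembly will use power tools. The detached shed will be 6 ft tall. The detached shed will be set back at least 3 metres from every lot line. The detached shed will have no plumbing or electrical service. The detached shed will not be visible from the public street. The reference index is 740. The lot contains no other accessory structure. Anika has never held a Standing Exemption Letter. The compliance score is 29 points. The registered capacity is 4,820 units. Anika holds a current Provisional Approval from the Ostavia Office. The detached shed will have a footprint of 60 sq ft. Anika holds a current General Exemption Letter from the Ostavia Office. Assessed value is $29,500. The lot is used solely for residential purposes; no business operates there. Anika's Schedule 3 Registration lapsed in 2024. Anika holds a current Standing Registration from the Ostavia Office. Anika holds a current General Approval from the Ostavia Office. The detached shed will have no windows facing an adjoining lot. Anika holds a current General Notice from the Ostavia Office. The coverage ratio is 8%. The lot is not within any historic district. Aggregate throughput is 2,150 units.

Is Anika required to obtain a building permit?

Yes — Anika must obtain a building permit.

Exception (a) does not apply: assembly uses power tools.
Exception (b) requires that the baseline figure is no less than 410; but the baseline figure is 393, short of 410, so (b) is unavailable.
Exception (c) fails — the compliance score is 29 points, not under 29 points.
Exception (d)'s conditions are all satisfied: a current General Exemption Letter is held; a current General Approval is held; a current General Notice is held. But applying paragraphs (j)–(q): (j) is engaged — the reference index is 740, meeting the 652 threshold. (k) would limit (j) — the coverage ratio is 8%, below the 10% limit — but (l) sets (k) aside: (l) operates against (k): the registered capacity is 4,820 units, meeting the 4,640 units threshold. (m) would limit (l) — a current Standing Registration is held — but (n) sets (m) aside: (n) operates against (m): a current Provisional Approval is held. (o) is triggered (aggregate throughput is 2,150 units, less than the 2,700 units limit), but is itself disapplied by (p): (p) operates against (o): a current Annual Clearance is held. (q) is not triggered (the lot is solely residential), so (p) stands. So (d) is unavailable.
Exception (e) requires that the owner holds a current Standing Exemption Letter from the Ostavia Office; but there is no Standing Exemption Letter in force, so (e) is unavailable.
No exception applies. The general rule governs.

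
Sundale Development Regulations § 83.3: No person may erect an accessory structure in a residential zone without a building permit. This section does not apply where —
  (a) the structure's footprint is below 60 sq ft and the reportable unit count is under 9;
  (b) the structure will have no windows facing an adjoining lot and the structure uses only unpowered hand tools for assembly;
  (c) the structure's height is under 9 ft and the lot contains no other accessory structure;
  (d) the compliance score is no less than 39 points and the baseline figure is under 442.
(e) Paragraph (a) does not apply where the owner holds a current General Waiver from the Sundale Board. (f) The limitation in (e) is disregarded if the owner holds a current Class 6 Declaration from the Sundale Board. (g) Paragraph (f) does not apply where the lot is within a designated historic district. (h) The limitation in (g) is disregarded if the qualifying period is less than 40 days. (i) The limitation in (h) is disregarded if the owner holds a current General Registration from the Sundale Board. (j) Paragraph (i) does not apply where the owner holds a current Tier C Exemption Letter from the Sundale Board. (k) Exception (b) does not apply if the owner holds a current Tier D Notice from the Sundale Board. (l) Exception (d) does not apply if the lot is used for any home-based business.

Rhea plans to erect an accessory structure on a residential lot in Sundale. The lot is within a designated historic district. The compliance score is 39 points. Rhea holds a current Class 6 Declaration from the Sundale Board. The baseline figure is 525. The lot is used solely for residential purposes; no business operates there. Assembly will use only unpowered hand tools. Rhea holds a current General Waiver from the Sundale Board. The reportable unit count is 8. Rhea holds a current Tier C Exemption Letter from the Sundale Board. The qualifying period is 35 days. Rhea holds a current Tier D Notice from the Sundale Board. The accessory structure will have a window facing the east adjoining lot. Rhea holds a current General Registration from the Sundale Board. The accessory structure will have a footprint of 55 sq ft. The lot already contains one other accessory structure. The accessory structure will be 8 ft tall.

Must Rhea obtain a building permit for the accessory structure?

Exception (a)'s conditions are all satisfied: the structure's footprint is 55 sq ft, below the 60 sq ft limit; the reportable unit count is 8, under the 9 limit. Under paragraphs (e)–(j): (e) operates (a current General Waiver is held), but is displaced by (f): (f) applies — a current Class 6 Declaration is held. (g) would limit (f) — the lot is in a historic district — but (h) sets (g) aside: (h) is engaged — the qualifying period is 35 days, less than the 40 days limit. (i) would limit (h) — a current General Registration is held — but (j) sets (i) aside: (j) operates against (i): a current Tier C Exemption Letter is held. (a) remains available.
Exception (b) fails — a window faces an adjoining lot.
Exception (c) requires that the lot contains no other accessory structure; but the lot already has another accessory structure, so (c) is unavailable.
Exception (d) does not apply: the baseline figure is 525, not under 442.

No — exception (a) applies; Rhea does not need a building permit.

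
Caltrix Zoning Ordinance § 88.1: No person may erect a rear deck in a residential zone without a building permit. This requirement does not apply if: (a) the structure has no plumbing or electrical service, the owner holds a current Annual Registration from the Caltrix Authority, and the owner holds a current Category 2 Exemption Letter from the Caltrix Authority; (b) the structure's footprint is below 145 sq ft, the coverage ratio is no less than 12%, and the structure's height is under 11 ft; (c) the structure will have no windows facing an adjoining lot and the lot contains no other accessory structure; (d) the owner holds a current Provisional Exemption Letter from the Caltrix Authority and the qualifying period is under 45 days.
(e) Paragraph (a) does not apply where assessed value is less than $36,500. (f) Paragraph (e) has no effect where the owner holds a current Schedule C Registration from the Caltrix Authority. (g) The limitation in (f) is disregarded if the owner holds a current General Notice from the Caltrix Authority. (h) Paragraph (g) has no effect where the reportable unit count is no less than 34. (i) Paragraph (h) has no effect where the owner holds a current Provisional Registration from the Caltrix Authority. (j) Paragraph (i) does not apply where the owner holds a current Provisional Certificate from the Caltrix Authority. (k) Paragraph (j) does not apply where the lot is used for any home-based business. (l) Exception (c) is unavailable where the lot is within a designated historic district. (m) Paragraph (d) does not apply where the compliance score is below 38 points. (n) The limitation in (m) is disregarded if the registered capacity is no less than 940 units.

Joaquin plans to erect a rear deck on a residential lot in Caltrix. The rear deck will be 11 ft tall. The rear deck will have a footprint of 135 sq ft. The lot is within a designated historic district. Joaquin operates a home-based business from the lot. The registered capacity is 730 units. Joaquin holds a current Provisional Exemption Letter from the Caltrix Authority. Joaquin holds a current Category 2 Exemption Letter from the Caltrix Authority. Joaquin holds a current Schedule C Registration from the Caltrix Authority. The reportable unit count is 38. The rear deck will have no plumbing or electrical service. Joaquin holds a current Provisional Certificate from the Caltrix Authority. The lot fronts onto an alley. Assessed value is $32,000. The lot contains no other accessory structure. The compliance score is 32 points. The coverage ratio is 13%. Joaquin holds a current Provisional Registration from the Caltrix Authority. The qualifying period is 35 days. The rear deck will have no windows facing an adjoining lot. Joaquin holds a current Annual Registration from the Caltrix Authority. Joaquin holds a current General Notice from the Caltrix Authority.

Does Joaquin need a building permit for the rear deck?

Yes — Joaquin must obtain a building permit.

All of (a)'s requirements are met (there is no plumbing or electrical service; a current Annual Registration is held; a current Category 2 Exemption Letter is held). Turning to paragraphs (e)–(k): (e) applies — assessed value is $32,000, less than the $36,500 limit. (f) is triggered (a current Schedule C Registration is held), but yields to (g): (g) operates against (f): a current General Notice is held. (h) applies (the reportable unit count is 38, meeting the 34 threshold), but yields to (i): (i) operates — a current Provisional Registration is held. (j) operates (a current Provisional Certificate is held), but yields to (k): (k) is triggered — a home-based business operates on the lot. So (a) is unavailable.
Exception (b) requires that the structure's height is under 11 ft; but the structure's height is 11 ft, not under 11 ft, so (b) is unavailable.
Exception (c): no windows face an adjoining lot; the lot has no other accessory structure — every condition holds. Turning to paragraph (l): (l) operates against (c): the lot is in a historic district. So (c) is unavailable.
All of (d)'s requirements are met (a current Provisional Exemption Letter is held; the qualifying period is 35 days, under the 45 days limit). However, paragraphs (m)–(n) must be considered: (m) operates — the compliance score is 32 points, below the 38 points limit. (n), which would lift (m), does not operate here — the registered capacity is 730 units, short of 940 units. Exception (d) does not apply.
No exception applies. The general rule governs.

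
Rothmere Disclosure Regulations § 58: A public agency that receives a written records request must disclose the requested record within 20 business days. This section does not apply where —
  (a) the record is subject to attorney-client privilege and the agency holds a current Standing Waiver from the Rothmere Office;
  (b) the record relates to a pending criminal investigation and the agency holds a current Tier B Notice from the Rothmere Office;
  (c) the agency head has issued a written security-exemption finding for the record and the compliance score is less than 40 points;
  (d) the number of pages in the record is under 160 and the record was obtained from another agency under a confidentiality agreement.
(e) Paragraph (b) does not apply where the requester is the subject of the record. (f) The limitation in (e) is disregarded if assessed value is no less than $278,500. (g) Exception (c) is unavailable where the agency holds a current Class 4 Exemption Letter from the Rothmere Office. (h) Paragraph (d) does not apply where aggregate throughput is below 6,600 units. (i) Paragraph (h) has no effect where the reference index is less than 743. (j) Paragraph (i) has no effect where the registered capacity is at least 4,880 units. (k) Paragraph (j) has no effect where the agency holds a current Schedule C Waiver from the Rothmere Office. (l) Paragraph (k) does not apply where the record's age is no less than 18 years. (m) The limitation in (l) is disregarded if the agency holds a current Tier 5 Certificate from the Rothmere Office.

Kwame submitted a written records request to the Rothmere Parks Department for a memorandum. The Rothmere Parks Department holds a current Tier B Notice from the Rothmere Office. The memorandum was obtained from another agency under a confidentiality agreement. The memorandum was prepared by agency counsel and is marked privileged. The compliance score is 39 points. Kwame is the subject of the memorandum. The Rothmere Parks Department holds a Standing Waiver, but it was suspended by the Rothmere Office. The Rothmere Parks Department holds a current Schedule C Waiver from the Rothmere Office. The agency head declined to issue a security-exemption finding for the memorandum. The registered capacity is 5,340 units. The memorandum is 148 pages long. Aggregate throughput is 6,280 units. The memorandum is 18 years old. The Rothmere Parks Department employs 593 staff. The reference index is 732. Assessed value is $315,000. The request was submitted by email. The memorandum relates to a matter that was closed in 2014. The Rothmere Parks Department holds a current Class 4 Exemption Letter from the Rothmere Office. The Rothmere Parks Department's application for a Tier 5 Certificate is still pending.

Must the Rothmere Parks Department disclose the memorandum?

Exception (a) fails — the Standing Waiver is not current.
Exception (b) fails — the memorandum relates to a closed matter.
Exception (c) requires that the agency head has issued a written security-exemption finding for the record; but the agency head declined to issue a security-exemption finding, so (c) is unavailable.
Exception (d) is satisfied on its face — the number of pages in the record is 148, under the 160 limit; the memorandum was obtained under a confidentiality agreement. Turning to paragraphs (h)–(m): (h) is engaged — aggregate throughput is 6,280 units, below the 6,600 units limit. (i) would limit (h) — the reference index is 732, less than the 743 limit — but (j) sets (i) aside: (j) is engaged — the registered capacity is 5,340 units, meeting the 4,880 units threshold. (k) would limit (j) — a current Schedule C Waiver is held — but (l) sets (k) aside: (l) operates against (k): the record's age is 18 years, meeting the 18 years threshold. (m) is not triggered (the Tier 5 Certificate is not current), so (l) stands. Exception (d) does not apply.
None of the exceptions is available; § 58 applies in full.

Yes — the Rothmere Parks Department must disclose the memorandum.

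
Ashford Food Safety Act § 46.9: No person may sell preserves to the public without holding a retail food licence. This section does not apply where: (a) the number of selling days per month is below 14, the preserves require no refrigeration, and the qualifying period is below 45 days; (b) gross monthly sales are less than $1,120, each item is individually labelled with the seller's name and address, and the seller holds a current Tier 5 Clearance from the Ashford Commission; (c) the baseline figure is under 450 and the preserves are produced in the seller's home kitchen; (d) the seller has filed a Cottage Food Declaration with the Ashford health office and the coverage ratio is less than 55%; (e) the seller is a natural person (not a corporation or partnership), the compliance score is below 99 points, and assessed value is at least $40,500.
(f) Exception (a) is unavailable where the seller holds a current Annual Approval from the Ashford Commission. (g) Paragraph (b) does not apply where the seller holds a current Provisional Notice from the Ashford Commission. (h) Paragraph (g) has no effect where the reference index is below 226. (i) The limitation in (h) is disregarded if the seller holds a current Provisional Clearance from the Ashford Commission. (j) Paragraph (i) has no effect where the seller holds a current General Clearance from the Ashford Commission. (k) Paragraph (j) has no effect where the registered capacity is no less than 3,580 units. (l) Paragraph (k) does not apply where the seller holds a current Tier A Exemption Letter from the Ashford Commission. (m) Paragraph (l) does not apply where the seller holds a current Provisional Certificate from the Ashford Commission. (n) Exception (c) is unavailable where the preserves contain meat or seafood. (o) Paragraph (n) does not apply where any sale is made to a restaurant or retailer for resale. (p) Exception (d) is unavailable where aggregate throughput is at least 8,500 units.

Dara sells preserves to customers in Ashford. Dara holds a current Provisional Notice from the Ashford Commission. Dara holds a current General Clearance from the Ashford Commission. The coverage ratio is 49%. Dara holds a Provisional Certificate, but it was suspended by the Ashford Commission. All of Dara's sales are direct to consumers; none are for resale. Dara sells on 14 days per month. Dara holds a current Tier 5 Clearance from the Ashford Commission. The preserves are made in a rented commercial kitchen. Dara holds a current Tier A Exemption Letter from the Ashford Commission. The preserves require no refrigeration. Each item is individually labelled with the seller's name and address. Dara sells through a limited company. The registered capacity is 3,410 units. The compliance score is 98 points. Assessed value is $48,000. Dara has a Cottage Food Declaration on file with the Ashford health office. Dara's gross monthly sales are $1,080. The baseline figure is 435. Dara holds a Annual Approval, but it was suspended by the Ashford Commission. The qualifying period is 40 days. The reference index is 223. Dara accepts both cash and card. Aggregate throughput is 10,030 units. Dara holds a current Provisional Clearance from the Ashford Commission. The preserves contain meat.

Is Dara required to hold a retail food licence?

Exception (a) fails — the number of selling days per month is 14, not below 14.
Exception (b): gross monthly sales are $1,080, less than the $1,120 limit; items are individually labelled; a current Tier 5 Clearance is held — every condition holds. As to paragraphs (g)–(m): (g) would limit (b) — a current Provisional Notice is held — but (h) sets (g) aside: (h) operates against (g): the reference index is 223, below the 226 limit. (i) would limit (h) — a current Provisional Clearance is held — but (j) sets (i) aside: (j) is engaged — a current General Clearance is held. (k), which would lift (j), is not engaged — the registered capacity is 3,410 units, short of 3,580 units. (b) remains available.
Exception (c) requires that the preserves are produced in the seller's home kitchen; but the preserves are made in a commercial kitchen, not a home kitchen, so (c) is unavailable.
All of (d)'s requirements are met (a Cottage Food Declaration is on file; the coverage ratio is 49%, less than the 55% limit). But applying paragraph (p): (p) operates against (d): aggregate throughput is 10,030 units, meeting the 8,500 units threshold. Exception (d) does not apply.
Exception (e) requires that the seller is a natural person (not a corporation or partnership); but the seller operates through a limited company, so (e) is unavailable.

No — exception (b) applies; Dara is not required to hold a retail food licence.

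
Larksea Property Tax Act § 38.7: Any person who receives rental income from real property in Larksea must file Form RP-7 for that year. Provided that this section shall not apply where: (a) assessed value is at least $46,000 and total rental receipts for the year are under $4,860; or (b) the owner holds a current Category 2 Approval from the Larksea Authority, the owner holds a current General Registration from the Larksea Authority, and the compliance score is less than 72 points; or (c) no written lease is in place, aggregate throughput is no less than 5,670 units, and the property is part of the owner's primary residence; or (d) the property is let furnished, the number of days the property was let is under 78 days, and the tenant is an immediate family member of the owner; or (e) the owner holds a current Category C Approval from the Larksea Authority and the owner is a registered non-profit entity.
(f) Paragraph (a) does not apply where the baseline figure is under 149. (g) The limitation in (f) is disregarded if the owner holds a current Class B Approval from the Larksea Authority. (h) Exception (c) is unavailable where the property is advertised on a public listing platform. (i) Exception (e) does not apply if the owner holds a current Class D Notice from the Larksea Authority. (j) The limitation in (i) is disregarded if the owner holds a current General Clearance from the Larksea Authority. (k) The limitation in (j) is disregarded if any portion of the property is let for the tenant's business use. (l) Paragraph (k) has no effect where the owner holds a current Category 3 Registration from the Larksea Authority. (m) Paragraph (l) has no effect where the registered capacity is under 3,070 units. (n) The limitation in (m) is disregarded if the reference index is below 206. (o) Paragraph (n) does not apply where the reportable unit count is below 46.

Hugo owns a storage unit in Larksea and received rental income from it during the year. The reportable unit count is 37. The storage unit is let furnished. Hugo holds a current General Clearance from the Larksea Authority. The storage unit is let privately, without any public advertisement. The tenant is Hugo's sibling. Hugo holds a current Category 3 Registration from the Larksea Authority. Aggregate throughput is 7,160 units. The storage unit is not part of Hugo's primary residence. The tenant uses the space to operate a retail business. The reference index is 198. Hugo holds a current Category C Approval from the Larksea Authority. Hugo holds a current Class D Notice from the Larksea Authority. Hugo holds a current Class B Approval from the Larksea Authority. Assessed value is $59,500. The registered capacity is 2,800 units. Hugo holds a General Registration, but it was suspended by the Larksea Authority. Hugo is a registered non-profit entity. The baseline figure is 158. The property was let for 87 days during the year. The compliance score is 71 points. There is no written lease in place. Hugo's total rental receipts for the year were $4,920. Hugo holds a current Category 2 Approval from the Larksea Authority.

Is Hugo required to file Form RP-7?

Yes — Hugo must file Form RP-7.

Exception (a) requires that total rental receipts for the year are under $4,860; but total rental receipts for the year are $4,920, not under $4,860, so (a) is unavailable.
Exception (b) fails — no current General Registration is held.
Exception (c) fails — the storage unit is not part of the primary residence.
Exception (d) requires that the number of days the property was let is under 78 days; but the number of days the property was let is 87 days, not under 78 days, so (d) is unavailable.
Exception (e) is satisfied on its face — a current Category C Approval is held; Hugo is a registered non-profit. But: (i) operates against (e): a current Class D Notice is held. (j) applies (a current General Clearance is held), but is displaced by (k): (k) operates against (j): the space is let for business use. (l) would limit (k) — a current Category 3 Registration is held — but (m) sets (l) aside: (m) operates against (l): the registered capacity is 2,800 units, under the 3,070 units limit. (n) would limit (m) — the reference index is 198, below the 206 limit — but (o) sets (n) aside: (o) is engaged — the reportable unit count is 37, below the 46 limit. (e) is therefore removed.
No exception applies. The general rule governs.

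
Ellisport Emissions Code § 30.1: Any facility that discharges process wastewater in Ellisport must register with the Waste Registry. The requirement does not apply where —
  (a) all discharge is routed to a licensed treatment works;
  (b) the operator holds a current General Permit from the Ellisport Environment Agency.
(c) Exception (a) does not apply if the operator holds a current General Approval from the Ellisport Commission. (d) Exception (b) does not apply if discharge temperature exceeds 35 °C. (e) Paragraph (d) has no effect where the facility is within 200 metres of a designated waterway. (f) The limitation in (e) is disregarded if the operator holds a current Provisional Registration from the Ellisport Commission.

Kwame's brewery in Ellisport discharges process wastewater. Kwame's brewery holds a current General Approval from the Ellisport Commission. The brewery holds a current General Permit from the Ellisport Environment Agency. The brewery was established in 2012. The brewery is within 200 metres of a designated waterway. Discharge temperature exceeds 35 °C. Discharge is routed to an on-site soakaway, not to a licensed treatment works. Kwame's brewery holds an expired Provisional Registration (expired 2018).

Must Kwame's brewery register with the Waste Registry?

Exception (a) does not apply: discharge is not routed to a licensed treatment works.
All of (b)'s requirements are met (a current General Permit is held). Applying paragraphs (d)–(f): (d) would limit (b) — discharge temperature exceeds 35 °C — but (e) sets (d) aside: (e) operates against (d): the brewery is within 200 m of a designated waterway. (f), which would lift (e), is inapplicable — the Provisional Registration is not current. So (b) applies.

No — exception (b) applies; Kwame's brewery is not required to register with the Waste Registry.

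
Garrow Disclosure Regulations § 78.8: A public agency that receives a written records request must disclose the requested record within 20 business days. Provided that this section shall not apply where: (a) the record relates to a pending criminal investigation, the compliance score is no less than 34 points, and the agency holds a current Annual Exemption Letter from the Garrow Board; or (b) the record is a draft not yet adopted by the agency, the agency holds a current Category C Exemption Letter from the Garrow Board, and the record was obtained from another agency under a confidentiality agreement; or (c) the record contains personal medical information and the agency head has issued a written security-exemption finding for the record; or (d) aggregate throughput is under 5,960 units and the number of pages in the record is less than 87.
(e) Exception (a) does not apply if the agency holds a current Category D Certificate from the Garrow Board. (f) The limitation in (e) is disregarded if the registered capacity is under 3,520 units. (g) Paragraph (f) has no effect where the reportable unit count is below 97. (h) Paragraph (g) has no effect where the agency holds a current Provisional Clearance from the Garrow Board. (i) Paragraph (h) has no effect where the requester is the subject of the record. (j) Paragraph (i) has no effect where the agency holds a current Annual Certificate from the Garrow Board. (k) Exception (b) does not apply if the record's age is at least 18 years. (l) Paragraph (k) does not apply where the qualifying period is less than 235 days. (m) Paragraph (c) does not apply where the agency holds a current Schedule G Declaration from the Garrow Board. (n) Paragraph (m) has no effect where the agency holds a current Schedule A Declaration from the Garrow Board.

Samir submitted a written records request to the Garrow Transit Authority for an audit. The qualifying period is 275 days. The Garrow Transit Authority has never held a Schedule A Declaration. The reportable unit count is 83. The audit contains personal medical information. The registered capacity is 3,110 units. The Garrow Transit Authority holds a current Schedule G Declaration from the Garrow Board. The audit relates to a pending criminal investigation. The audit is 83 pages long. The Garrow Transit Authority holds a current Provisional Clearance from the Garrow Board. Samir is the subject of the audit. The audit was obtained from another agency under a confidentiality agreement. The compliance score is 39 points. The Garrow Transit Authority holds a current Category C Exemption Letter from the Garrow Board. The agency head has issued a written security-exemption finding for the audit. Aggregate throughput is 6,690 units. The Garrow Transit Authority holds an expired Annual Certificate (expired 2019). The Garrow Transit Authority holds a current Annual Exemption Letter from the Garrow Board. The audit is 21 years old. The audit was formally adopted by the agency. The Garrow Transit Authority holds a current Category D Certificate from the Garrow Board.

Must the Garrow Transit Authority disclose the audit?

Yes — the Garrow Transit Authority must disclose the audit.

Exception (a)'s conditions are all satisfied: the audit relates to a pending investigation; the compliance score is 39 points, meeting the 34 points threshold; a current Annual Exemption Letter is held. But: (e) operates against (a): a current Category D Certificate is held. (f) applies (the registered capacity is 3,110 units, under the 3,520 units limit), but is displaced by (g): (g) operates against (f): the reportable unit count is 83, below the 97 limit. (h) would limit (g) — a current Provisional Clearance is held — but (i) sets (h) aside: (i) operates against (h): Samir is the subject of the audit. (j), which would lift (i), does not operate here — no current Annual Certificate is held. (a) is therefore removed.
Exception (b) does not apply: the audit has been formally adopted.
Exception (c) is satisfied on its face — the audit contains personal medical information; a written security-exemption finding has been issued. Turning to paragraphs (m)–(n): (m) is triggered — a current Schedule G Declaration is held. (n) is not triggered (there is no Schedule A Declaration in force), so (m) stands. (c) is therefore removed.
Exception (d) requires that aggregate throughput is under 5,960 units; but aggregate throughput is 6,690 units, not under 5,960 units, so (d) is unavailable.
Every exception is unavailable, so the rule governs.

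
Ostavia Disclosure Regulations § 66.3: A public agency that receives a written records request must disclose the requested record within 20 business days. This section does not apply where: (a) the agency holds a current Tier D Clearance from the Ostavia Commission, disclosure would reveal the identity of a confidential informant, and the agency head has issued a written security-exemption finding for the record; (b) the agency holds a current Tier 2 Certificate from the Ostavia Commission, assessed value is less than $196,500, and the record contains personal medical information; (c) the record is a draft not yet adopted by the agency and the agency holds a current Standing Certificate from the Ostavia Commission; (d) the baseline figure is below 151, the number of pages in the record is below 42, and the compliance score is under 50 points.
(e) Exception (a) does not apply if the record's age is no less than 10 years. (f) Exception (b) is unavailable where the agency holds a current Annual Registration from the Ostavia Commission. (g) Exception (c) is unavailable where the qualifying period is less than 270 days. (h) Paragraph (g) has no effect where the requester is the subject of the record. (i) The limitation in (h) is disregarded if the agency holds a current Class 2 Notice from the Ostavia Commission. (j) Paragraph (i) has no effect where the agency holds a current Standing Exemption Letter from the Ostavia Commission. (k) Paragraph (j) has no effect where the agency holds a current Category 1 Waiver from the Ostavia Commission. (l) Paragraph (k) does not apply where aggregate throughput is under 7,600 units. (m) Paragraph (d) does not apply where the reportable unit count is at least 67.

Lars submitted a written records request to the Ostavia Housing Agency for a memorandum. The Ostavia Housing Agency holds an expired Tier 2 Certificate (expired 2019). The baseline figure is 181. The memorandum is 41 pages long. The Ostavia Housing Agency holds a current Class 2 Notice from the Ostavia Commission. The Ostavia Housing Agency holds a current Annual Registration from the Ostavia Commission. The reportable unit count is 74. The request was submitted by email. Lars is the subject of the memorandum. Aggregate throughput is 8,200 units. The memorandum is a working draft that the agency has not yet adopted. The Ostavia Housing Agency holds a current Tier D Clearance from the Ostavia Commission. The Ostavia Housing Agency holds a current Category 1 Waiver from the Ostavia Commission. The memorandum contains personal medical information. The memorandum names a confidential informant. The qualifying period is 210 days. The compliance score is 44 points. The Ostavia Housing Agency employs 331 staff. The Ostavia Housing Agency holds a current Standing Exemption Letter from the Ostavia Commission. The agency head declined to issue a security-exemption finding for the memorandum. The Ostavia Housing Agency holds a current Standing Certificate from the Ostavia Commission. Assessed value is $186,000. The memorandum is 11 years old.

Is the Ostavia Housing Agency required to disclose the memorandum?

Exception (a) fails — the agency head declined to issue a security-exemption finding.
Exception (b) fails — there is no Tier 2 Certificate in force.
Exception (c) is satisfied on its face — the memorandum is an unadopted draft; a current Standing Certificate is held. However, paragraphs (g)–(l) must be considered: (g) operates against (c): the qualifying period is 210 days, less than the 270 days limit. (h) operates (Lars is the subject of the memorandum), but is overridden by (i): (i) is engaged — a current Class 2 Notice is held. (j) is engaged (a current Standing Exemption Letter is held), but is displaced by (k): (k) applies — a current Category 1 Waiver is held. (l) is inapplicable (aggregate throughput is 8,200 units, not under 7,600 units), so (k) stands. Exception (c) does not apply.
Exception (d) does not apply: the baseline figure is 181, not below 151.
No exception displaces § 66.3.

Yes — the Ostavia Housing Agency must disclose the memorandum.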